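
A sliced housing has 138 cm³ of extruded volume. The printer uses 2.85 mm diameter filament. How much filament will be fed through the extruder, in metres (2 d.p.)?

21.63 m

Filament cross-section = π × (2.85/2)² = 6.3794 mm².
Length = 138 cm³ / 6.3794 mm² = 138000 / 6.3794 = 21632.13 mm = 21.63 m.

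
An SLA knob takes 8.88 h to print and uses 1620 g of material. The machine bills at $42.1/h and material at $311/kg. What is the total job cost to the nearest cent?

Machine-time cost = 42.1 × 8.88 = $373.848.
Material cost: 311 × 1620/1000 → $503.82.
Total = 373.848 + 503.82 = 877.668 ≈ $877.67.

$877.67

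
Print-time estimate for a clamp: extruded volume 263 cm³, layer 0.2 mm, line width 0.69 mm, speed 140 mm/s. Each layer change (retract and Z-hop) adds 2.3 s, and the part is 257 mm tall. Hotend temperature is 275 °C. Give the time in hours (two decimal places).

Extrusion cross-section = 0.2 × 0.69 = 0.138 mm².
Toolpath length = 263 cm³ / 0.138 mm² = 263000 / 0.138 = 1905797.1 mm.
Time extruding = 1905797.1 / 140 = 13612.8 s.
Layer count = ceil(257 / 0.2) = 1285.
Z-hop total: 1285 × 2.3 → 2955.5 s.
Altogether 13612.8 + 2955.5 = 16568.3 s, i.e. 4.60 hours.

4.60 hours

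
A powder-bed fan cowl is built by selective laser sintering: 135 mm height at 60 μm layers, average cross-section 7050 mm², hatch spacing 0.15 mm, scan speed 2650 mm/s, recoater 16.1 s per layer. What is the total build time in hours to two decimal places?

21.15 hours

Layer count = ceil(135 / 0.06) = 2250.
Per-layer scan distance: 7050 / 0.15 → 47000 mm.
Laser time per layer: 47000 / 2650 → 17.7358 s.
Per-layer time: 17.7358 + 16.1 → 33.8358 s.
Build time = 2250 × 33.8358 = 76130.55 s = 21.15 hours.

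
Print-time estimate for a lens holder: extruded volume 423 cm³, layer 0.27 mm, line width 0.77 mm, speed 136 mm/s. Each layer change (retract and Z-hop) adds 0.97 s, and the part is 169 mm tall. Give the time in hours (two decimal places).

Bead cross-section: 0.27 × 0.77 → 0.2079 mm².
Toolpath length = 423 cm³ / 0.2079 mm² = 423000 / 0.2079 = 2034632 mm.
Extrusion time: 2034632 / 136 → 14960.5 s.
Layer count = ceil(169 / 0.27) = 626.
Z-hop total = 626 × 0.97 = 607.22 s.
Total = 14960.5 + 607.22 = 15567.72 s = 4.32 hours.

4.32 hours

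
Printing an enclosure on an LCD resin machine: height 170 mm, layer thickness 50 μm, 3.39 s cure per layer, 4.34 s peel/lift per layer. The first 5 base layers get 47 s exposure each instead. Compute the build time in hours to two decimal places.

Layers = ⌈170/0.05⌉ = 3400.
Burn-in layers = 5 × (47 + 4.34) = 256.7 s.
Remaining layers = 3395 × (3.39 + 4.34), so 26243.35 s.
Sum: 256.7 + 26243.35 = 26500.05 s → 7.36 hours.

7.36 hours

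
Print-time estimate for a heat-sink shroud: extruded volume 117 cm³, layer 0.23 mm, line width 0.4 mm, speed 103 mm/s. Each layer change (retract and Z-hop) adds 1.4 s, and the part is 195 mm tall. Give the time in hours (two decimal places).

3.76 hours

Extrusion cross-section = 0.23 × 0.4 = 0.092 mm².
Total extruded path = 117000/0.092 = 1271739.1 mm.
Extrusion time = 1271739.1 / 103, so 12347 s.
Layers = ⌈195/0.23⌉ = 848.
Layer-change overhead: 848 × 1.4 → 1187.2 s.
Altogether 12347 + 1187.2 = 13534.2 s, i.e. 3.76 hours.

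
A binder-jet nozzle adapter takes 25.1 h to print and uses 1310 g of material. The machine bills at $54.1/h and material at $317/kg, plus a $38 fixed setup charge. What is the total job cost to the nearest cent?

Machine cost = 54.1 × 25.1, so $1357.91.
Material cost = 317 × 1310/1000 = $415.27.
Adding setup: 1357.91 + 415.27 + 38 → $1811.18.

$1811.18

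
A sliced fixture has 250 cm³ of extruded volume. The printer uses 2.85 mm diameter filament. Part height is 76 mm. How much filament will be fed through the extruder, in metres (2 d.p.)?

39.19 m

Filament cross-section = π × (2.85/2)² = 6.3794 mm².
Length = 250 cm³ / 6.3794 mm² = 250000 / 6.3794 = 39188.64 mm = 39.19 m.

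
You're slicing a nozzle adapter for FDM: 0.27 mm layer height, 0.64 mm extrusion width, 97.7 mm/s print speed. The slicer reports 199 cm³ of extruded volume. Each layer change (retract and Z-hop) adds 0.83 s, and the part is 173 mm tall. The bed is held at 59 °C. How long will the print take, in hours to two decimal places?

Line area = 0.27 × 0.64, so 0.1728 mm².
Total extruded path = 199000/0.1728 = 1151620.4 mm.
Print-move time = 1151620.4 / 97.7, so 11787.3 s.
Layer count = ceil(173 / 0.27) = 641.
Z-hop total = 641 × 0.83, so 532.03 s.
Total = 11787.3 + 532.03 = 12319.33 s = 3.42 hours.

3.42 hours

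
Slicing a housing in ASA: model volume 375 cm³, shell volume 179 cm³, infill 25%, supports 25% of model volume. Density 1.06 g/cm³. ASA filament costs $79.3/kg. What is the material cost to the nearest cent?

Volume inside the shell: 375 − 179 → 196 cm³.
Deposited infill: 0.25 × 196 → 49 cm³.
Support = 0.25 × 375 = 93.75 cm³.
Total extruded = 179 + 49 + 93.75 = 321.75 cm³.
Mass: 321.75 × 1.06 → 341.055 g.
At $79.3/kg: 341.055/1000 × 79.3 = $27.05.

$27.05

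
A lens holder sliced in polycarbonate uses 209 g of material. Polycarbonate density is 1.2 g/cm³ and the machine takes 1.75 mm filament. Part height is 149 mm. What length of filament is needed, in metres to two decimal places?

72.41 m

Volume = 209 g / 1.2 g·cm⁻³ = 174.1667 cm³ = 174166.7 mm³.
Cross-section of 1.75 mm filament: π·(1.75/2)² = 2.4053 mm².
Length = 174166.7 / 2.4053 = 72409.55 mm = 72.41 m.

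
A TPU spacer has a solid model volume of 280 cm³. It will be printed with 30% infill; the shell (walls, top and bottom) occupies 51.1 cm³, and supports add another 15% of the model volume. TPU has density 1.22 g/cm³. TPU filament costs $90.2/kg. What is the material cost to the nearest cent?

$17.80

Infill region = 280 − 51.1, so 228.9 cm³.
Infill deposited = 0.30 × 228.9, so 68.67 cm³.
Support = 0.15 × 280 = 42 cm³.
Total printed volume = 51.1 + 68.67 + 42, so 161.77 cm³.
Mass = 161.77 × 1.22, so 197.3594 g.
At $90.2/kg: 197.3594/1000 × 90.2 = $17.80.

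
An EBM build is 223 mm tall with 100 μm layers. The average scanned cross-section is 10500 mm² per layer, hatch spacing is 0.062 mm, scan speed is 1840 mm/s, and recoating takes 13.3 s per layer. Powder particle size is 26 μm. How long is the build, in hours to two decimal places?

Layers = ⌈223/0.1⌉ = 2230.
Scan path per layer = 10500 / 0.062 = 169354.8 mm.
Scan time per layer: 169354.8 / 1840 → 92.0407 s.
Layer cycle: 92.0407 + 13.3 → 105.3407 s.
Build time = 2230 × 105.3407 = 234909.761 s = 65.25 hours.

65.25 hours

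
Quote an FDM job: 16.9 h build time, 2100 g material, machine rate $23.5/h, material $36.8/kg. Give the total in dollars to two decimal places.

Machine-time cost = 23.5 × 16.9 = $397.15.
Material cost = 36.8 × 2100/1000, so $77.28.
Total = 397.15 + 77.28 = $474.43.

$474.43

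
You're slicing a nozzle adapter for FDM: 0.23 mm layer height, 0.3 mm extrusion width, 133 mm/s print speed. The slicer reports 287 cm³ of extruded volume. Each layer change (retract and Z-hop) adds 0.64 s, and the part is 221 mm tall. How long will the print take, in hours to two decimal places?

Line area: 0.23 × 0.3 → 0.069 mm².
Total extruded path = 287000/0.069 = 4159420.3 mm.
Print-move time = 4159420.3 / 133 = 31273.8 s.
Number of layers: 221 / 0.23 → 961 (rounded up).
Non-print overhead: 961 × 0.64 → 615.04 s.
Total = 31273.8 + 615.04 = 31888.84 s = 8.86 hours.

8.86 hours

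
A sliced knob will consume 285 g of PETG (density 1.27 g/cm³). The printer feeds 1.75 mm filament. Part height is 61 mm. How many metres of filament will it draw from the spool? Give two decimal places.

Volume = 285 g / 1.27 g·cm⁻³ = 224.4094 cm³ = 224409.4 mm³.
Filament cross-section = π × (1.75/2)² = 2.4053 mm².
Length = 224409.4 / 2.4053 = 93297.88 mm = 93.30 m.

93.30 m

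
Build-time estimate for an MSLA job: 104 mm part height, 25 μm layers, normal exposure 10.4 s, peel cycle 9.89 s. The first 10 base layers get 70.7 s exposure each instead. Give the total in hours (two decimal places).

Layer count = ceil(104 / 0.025) = 4160.
Bottom layers = 10 × (70.7 + 9.89), so 805.9 s.
Normal layers = 4150 × (10.4 + 9.89) = 84203.5 s.
Total = 805.9 + 84203.5 = 85009.4 s = 23.61 hours.

23.61 hours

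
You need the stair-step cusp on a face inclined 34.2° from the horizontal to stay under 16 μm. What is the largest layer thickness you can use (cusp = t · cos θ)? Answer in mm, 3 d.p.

0.019 mm

cos(34.2°) = 0.8271; t_max = 0.016/0.8271 = 0.019 mm.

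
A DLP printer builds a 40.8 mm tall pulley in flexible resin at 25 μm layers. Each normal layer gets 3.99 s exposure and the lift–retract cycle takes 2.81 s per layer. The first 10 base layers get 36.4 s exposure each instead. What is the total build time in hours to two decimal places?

Layers = ⌈40.8/0.025⌉ = 1632.
Base layers = 10 × (36.4 + 2.81) = 392.1 s.
Regular layers = 1622 × (3.99 + 2.81), so 11029.6 s.
Total = 392.1 + 11029.6 = 11421.7 s = 3.17 hours.

3.17 hours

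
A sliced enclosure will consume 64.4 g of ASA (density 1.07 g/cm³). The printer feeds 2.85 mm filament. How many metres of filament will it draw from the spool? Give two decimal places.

9.43 m

Extruded volume: 64.4/1.07 = 60.1869 cm³ (60186.9 mm³).
Filament cross-section = π × (2.85/2)² = 6.3794 mm².
L = V/A = 60186.9/6.3794 = 9434.57 mm → 9.43 m.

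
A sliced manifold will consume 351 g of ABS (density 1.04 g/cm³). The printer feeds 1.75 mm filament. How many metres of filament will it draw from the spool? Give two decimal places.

Extruded volume: 351/1.04 = 337.5 cm³ (337500 mm³).
Filament cross-section = π × (1.75/2)² = 2.4053 mm².
Length = 337500 / 2.4053 = 140315.14 mm = 140.32 m.

140.32 m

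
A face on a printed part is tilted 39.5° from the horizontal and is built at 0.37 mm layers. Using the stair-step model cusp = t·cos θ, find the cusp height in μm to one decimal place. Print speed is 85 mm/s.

285.5 μm

cos(39.5°) = 0.7716, so cusp = 0.37 × 0.7716 = 0.285492 mm → 285.5 μm.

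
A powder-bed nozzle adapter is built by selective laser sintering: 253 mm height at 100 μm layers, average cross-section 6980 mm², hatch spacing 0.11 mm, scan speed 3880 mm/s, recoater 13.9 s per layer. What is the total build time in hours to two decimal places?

21.26 hours

Layer count = ceil(253 / 0.1) = 2530.
Hatch length per layer: 6980 / 0.11 → 63454.5 mm.
Scan time per layer = 63454.5 / 3880 = 16.3543 s.
Time per layer = 16.3543 + 13.9, so 30.2543 s.
Build time = 2530 × 30.2543 = 76543.379 s = 21.26 hours.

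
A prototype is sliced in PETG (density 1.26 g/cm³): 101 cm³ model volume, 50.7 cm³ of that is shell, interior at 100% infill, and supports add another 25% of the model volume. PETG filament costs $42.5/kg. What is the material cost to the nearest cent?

$6.76

Infill region = 101 − 50.7 = 50.3 cm³.
Infill volume = 1.00 × 50.3, so 50.3 cm³.
Support = 0.25 × 101, so 25.25 cm³.
Deposited volume = 50.7 + 50.3 + 25.25 = 126.25 cm³.
Mass: 126.25 × 1.26 → 159.075 g.
At $42.5/kg: 159.075/1000 × 42.5 = $6.76.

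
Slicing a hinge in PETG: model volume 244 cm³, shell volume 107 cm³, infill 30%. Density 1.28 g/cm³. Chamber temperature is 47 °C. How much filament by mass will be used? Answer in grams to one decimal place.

189.6 g

Infill region = 244 − 107, so 137 cm³.
Infill volume = 0.30 × 137 = 41.1 cm³.
Total extruded = 107 + 41.1 = 148.1 cm³.
Mass: 148.1 × 1.28 → 189.568 g.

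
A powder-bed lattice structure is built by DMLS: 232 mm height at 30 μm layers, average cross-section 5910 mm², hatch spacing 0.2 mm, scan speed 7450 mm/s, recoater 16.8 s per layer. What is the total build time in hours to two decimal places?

44.61 hours

Layer count = ceil(232 / 0.03) = 7734.
Per-layer scan distance: 5910 / 0.2 → 29550 mm.
Per-layer scan time = 29550 / 7450 = 3.9664 s.
Per-layer time = 3.9664 + 16.8, so 20.7664 s.
7734 layers × 20.7664 s/layer = 160607.3376 s, i.e. 44.61 hours.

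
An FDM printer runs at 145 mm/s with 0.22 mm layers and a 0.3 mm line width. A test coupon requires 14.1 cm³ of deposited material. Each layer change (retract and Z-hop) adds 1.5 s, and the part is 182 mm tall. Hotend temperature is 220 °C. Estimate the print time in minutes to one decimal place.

Bead cross-section = 0.22 × 0.3 = 0.066 mm².
Path length: 14100 mm³ / 0.066 mm² → 213636.4 mm.
Extrusion time = 213636.4 / 145 = 1473.4 s.
Layers = ⌈182/0.22⌉ = 828.
Layer-change overhead = 828 × 1.5, so 1242 s.
Altogether 1473.4 + 1242 = 2715.4 s, i.e. 45.3 minutes.

45.3 minutes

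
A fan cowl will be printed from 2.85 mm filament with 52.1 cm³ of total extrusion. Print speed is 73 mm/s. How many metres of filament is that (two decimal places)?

Cross-section of 2.85 mm filament: π·(2.85/2)² = 6.3794 mm².
L = 52100 mm³ / 6.3794 mm² = 8166.91 mm, i.e. 8.17 m.

8.17 m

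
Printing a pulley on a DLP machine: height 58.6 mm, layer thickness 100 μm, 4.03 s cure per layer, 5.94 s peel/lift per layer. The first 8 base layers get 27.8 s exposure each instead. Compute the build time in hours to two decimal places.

Layers = ⌈58.6/0.1⌉ = 586.
Burn-in layers = 8 × (27.8 + 5.94) = 269.92 s.
Regular layers: 578 × (4.03 + 5.94) → 5762.66 s.
Total = 269.92 + 5762.66 = 6032.58 s = 1.68 hours.

1.68 hours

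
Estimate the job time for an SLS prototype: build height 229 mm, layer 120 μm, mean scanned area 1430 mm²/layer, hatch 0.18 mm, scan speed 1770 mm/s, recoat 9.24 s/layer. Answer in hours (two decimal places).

Number of layers: 229 / 0.12 → 1909 (rounded up).
Scan path per layer = 1430 / 0.18 = 7944.4 mm.
Scan time per layer: 7944.4 / 1770 → 4.4884 s.
Per-layer time = 4.4884 + 9.24, so 13.7284 s.
Total: 1909 × 13.7284 s = 26207.5156 s → 7.28 hours.

7.28 hours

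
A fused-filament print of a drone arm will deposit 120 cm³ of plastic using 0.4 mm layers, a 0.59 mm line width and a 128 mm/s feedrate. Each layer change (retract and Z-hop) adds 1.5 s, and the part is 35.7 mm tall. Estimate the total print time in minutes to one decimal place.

Extrusion cross-section = 0.4 × 0.59 = 0.236 mm².
Toolpath length = 120 cm³ / 0.236 mm² = 120000 / 0.236 = 508474.6 mm.
Print-move time = 508474.6 / 128 = 3972.5 s.
Number of layers: 35.7 / 0.4 → 90 (rounded up).
Z-hop total: 90 × 1.5 → 135 s.
Total = 3972.5 + 135 = 4107.5 s = 68.5 minutes.

68.5 minutes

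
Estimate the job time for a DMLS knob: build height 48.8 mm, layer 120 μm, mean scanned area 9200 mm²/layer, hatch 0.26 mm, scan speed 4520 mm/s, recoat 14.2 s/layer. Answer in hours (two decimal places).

2.49 hours

Layer count = ceil(48.8 / 0.12) = 407.
Hatch length per layer = 9200 / 0.26, so 35384.6 mm.
Per-layer scan time = 35384.6 / 4520, so 7.8285 s.
Layer cycle = 7.8285 + 14.2 = 22.0285 s.
Build time = 407 × 22.0285 = 8965.5995 s = 2.49 hours.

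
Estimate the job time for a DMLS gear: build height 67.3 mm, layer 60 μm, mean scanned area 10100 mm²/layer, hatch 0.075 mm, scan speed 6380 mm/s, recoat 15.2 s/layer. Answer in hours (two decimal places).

11.32 hours

Number of layers: 67.3 / 0.06 → 1122 (rounded up).
Hatch length per layer: 10100 / 0.075 → 134666.7 mm.
Per-layer scan time: 134666.7 / 6380 → 21.1076 s.
Time per layer: 21.1076 + 15.2 → 36.3076 s.
1122 layers × 36.3076 s/layer = 40737.1272 s, i.e. 11.32 hours.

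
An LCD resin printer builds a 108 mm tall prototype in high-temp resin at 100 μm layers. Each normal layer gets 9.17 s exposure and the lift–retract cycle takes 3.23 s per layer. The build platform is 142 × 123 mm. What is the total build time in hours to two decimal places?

Number of layers: 108 / 0.1 → 1080 (rounded up).
Each layer takes = 9.17 + 3.23, so 12.4 s.
Total = 1080 × 12.4 = 13392 s = 3.72 hours.

3.72 hours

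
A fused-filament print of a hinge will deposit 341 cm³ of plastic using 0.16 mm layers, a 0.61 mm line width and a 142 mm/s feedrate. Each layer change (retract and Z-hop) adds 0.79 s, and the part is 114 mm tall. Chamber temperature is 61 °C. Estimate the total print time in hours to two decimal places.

Bead cross-section: 0.16 × 0.61 → 0.0976 mm².
Total extruded path = 341000/0.0976 = 3493852.5 mm.
Time extruding: 3493852.5 / 142 → 24604.6 s.
Number of layers: 114 / 0.16 → 713 (rounded up).
Z-hop total = 713 × 0.79 = 563.27 s.
Total = 24604.6 + 563.27 = 25167.87 s = 6.99 hours.

6.99 hours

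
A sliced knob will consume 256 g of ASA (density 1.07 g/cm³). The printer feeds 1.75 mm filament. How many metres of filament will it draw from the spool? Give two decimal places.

Volume = 256 g / 1.07 g·cm⁻³ = 239.2523 cm³ = 239252.3 mm³.
Cross-section of 1.75 mm filament: π·(1.75/2)² = 2.4053 mm².
L = V/A = 239252.3/2.4053 = 99468.8 mm → 99.47 m.

99.47 m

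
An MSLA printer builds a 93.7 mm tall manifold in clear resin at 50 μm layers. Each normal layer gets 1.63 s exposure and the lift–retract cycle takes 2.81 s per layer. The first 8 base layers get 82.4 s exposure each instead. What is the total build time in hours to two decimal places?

2.49 hours

Layer count = ceil(93.7 / 0.05) = 1874.
Bottom layers: 8 × (82.4 + 2.81) → 681.68 s.
Regular layers: 1866 × (1.63 + 2.81) → 8285.04 s.
Total = 681.68 + 8285.04 = 8966.72 s = 2.49 hours.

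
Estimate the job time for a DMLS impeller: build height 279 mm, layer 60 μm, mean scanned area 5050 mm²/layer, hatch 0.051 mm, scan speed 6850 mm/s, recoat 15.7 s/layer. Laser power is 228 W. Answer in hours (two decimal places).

38.95 hours

Layers = ⌈279/0.06⌉ = 4650.
Hatch length per layer = 5050 / 0.051, so 99019.6 mm.
Laser time per layer = 99019.6 / 6850 = 14.4554 s.
Per-layer time = 14.4554 + 15.7, so 30.1554 s.
4650 layers × 30.1554 s/layer = 140222.61 s, i.e. 38.95 hours.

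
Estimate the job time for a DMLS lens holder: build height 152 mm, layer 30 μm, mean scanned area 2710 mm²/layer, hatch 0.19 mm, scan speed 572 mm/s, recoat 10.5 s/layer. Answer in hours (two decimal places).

49.88 hours

Layer count = ceil(152 / 0.03) = 5067.
Hatch length per layer: 2710 / 0.19 → 14263.2 mm.
Per-layer scan time = 14263.2 / 572, so 24.9357 s.
Per-layer time = 24.9357 + 10.5, so 35.4357 s.
Build time = 5067 × 35.4357 = 179552.6919 s = 49.88 hours.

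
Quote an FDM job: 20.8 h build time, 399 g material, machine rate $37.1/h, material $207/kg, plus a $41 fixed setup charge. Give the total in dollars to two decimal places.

Time charge: 37.1 × 20.8 → $771.68.
Feedstock cost = 207 × 399/1000, so $82.593.
Total = 771.68 + 82.593 + 41 = 895.273 ≈ $895.27.

$895.27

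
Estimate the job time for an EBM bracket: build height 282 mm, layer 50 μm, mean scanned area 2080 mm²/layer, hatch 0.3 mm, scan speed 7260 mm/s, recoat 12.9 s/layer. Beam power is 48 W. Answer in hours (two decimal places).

Number of layers: 282 / 0.05 → 5640 (rounded up).
Hatch length per layer = 2080 / 0.3, so 6933.3 mm.
Beam time per layer: 6933.3 / 7260 → 0.955 s.
Layer cycle: 0.955 + 12.9 → 13.855 s.
5640 layers × 13.855 s/layer = 78142.2 s, i.e. 21.71 hours.

21.71 hours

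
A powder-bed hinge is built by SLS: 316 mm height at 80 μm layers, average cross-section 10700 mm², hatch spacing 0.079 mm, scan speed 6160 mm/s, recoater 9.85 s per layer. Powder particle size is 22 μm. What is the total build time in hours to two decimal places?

Layer count = ceil(316 / 0.08) = 3950.
Hatch length per layer = 10700 / 0.079, so 135443 mm.
Per-layer scan time = 135443 / 6160, so 21.9875 s.
Time per layer: 21.9875 + 9.85 → 31.8375 s.
Build time = 3950 × 31.8375 = 125758.125 s = 34.93 hours.

34.93 hours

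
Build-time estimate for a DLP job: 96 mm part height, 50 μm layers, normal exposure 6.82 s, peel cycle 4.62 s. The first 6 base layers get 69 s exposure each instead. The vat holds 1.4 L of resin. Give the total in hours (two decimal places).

Number of layers: 96 / 0.05 → 1920 (rounded up).
Base layers = 6 × (69 + 4.62) = 441.72 s.
Normal layers: 1914 × (6.82 + 4.62) → 21896.16 s.
Total = 441.72 + 21896.16 = 22337.88 s = 6.20 hours.

6.20 hours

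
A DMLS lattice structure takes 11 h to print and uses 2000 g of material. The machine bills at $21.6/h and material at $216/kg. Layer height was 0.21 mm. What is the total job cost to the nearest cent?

$669.60

Machine-time cost = 21.6 × 11, so $237.60.
Feedstock cost: 216 × 2000/1000 → $432.00.
Job cost: 237.60 + 432.00 = $669.60.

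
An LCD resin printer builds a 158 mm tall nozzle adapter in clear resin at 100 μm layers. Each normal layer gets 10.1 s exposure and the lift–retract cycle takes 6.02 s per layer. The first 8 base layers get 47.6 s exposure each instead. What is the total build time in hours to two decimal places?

Layers = ⌈158/0.1⌉ = 1580.
Burn-in layers = 8 × (47.6 + 6.02), so 428.96 s.
Remaining layers = 1572 × (10.1 + 6.02), so 25340.64 s.
Total = 428.96 + 25340.64 = 25769.6 s = 7.16 hours.

7.16 hours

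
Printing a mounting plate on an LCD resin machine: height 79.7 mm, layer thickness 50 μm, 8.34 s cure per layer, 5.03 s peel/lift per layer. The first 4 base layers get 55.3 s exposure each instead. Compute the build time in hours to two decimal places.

5.97 hours

Layer count = ceil(79.7 / 0.05) = 1594.
Burn-in layers = 4 × (55.3 + 5.03) = 241.32 s.
Regular layers = 1590 × (8.34 + 5.03) = 21258.3 s.
Sum: 241.32 + 21258.3 = 21499.62 s → 5.97 hours.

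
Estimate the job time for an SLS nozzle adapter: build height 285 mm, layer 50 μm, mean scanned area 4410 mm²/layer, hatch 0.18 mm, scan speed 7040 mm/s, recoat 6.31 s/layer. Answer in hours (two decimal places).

Layer count = ceil(285 / 0.05) = 5700.
Scan path per layer = 4410 / 0.18, so 24500 mm.
Laser time per layer = 24500 / 7040, so 3.4801 s.
Time per layer = 3.4801 + 6.31 = 9.7901 s.
5700 layers × 9.7901 s/layer = 55803.57 s, i.e. 15.50 hours.

15.50 hours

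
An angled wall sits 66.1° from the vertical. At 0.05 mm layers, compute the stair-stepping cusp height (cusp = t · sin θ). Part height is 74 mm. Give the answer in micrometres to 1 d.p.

h_c = t·sin θ = 0.05 × 0.9143 = 0.045715 mm (45.7 μm).

45.7 μm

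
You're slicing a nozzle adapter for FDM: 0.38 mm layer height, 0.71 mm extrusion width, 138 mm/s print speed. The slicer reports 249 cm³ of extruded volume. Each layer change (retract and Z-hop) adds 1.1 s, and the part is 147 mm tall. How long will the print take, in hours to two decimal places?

1.98 hours

Line area = 0.38 × 0.71, so 0.2698 mm².
Toolpath length = 249 cm³ / 0.2698 mm² = 249000 / 0.2698 = 922905.9 mm.
Print-move time = 922905.9 / 138 = 6687.7 s.
Layer count = ceil(147 / 0.38) = 387.
Layer-change overhead = 387 × 1.1, so 425.7 s.
Total = 6687.7 + 425.7 = 7113.4 s = 1.98 hours.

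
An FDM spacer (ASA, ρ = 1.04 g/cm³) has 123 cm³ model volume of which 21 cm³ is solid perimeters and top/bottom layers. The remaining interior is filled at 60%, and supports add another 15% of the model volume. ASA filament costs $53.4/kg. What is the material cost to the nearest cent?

Volume inside the shell = 123 − 21, so 102 cm³.
Infill volume = 0.60 × 102 = 61.2 cm³.
Support: 0.15 × 123 → 18.45 cm³.
Total extruded = 21 + 61.2 + 18.45 = 100.65 cm³.
Mass = 100.65 × 1.04 = 104.676 g.
At $53.4/kg: 104.676/1000 × 53.4 = $5.59.

$5.59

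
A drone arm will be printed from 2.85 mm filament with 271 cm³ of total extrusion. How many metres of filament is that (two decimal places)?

42.48 m

A = π r² = π × 1.425² = 6.3794 mm².
L = 271000 mm³ / 6.3794 mm² = 42480.48 mm, i.e. 42.48 m.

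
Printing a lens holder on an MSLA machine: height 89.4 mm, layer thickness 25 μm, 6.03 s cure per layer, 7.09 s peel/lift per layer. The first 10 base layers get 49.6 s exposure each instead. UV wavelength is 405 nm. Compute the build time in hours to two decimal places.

Number of layers: 89.4 / 0.025 → 3576 (rounded up).
Base layers: 10 × (49.6 + 7.09) → 566.9 s.
Normal layers = 3566 × (6.03 + 7.09), so 46785.92 s.
Sum: 566.9 + 46785.92 = 47352.82 s → 13.15 hours.

13.15 hours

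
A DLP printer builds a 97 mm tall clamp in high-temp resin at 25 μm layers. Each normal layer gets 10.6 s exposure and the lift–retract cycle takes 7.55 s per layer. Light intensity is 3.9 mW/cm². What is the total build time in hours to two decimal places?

19.56 hours

Number of layers: 97 / 0.025 → 3880 (rounded up).
Each layer takes: 10.6 + 7.55 → 18.15 s.
Total = 3880 × 18.15 = 70422 s = 19.56 hours.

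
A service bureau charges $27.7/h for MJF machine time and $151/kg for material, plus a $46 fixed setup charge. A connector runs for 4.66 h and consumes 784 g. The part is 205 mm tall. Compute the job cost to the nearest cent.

$293.47

Machine-time cost: 27.7 × 4.66 → $129.082.
Material cost = 151 × 784/1000, so $118.384.
Adding setup: 129.082 + 118.384 + 46 → 293.466 ≈ $293.47.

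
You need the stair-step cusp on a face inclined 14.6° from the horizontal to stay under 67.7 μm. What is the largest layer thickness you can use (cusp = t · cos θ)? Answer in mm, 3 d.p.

t = h_c / cos θ = 0.0677 / 0.9677 = 0.070 mm.

0.070 mm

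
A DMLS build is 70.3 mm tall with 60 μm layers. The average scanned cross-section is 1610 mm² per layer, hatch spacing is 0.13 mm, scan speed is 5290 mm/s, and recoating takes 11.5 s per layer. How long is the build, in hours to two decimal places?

Layers = ⌈70.3/0.06⌉ = 1172.
Scan path per layer = 1610 / 0.13, so 12384.6 mm.
Laser time per layer = 12384.6 / 5290, so 2.3411 s.
Time per layer: 2.3411 + 11.5 → 13.8411 s.
Total: 1172 × 13.8411 s = 16221.7692 s → 4.51 hours.

4.51 hours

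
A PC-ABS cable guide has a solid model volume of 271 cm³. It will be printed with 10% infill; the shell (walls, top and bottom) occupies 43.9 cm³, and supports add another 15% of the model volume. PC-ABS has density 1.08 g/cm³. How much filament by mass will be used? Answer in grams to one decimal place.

Infill region = 271 − 43.9 = 227.1 cm³.
Infill volume: 0.10 × 227.1 → 22.71 cm³.
Support = 0.15 × 271, so 40.65 cm³.
Deposited volume: 43.9 + 22.71 + 40.65 → 107.26 cm³.
Mass = 107.26 × 1.08, so 115.8408 g.

115.8 g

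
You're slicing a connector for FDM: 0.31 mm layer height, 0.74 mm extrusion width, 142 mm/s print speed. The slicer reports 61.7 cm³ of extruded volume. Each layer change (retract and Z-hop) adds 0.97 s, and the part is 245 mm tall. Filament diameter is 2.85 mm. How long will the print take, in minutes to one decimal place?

Line area: 0.31 × 0.74 → 0.2294 mm².
Path length: 61700 mm³ / 0.2294 mm² → 268962.5 mm.
Time extruding: 268962.5 / 142 → 1894.1 s.
Number of layers: 245 / 0.31 → 791 (rounded up).
Non-print overhead = 791 × 0.97 = 767.27 s.
Altogether 1894.1 + 767.27 = 2661.37 s, i.e. 44.4 minutes.

44.4 minutes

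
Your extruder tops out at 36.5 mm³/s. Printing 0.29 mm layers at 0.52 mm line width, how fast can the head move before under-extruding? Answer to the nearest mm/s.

Extrusion cross-section = 0.29 × 0.52, so 0.1508 mm².
Max speed = 36.5 / 0.1508 = 242.04 ≈ 242 mm/s.

242 mm/s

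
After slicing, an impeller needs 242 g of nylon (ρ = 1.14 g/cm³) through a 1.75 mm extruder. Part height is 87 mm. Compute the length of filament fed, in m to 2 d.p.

88.26 m

Volume = 242 g / 1.14 g·cm⁻³ = 212.2807 cm³ = 212280.7 mm³.
A = π r² = π × 0.875² = 2.4053 mm².
L = V/A = 212280.7/2.4053 = 88255.39 mm → 88.26 m.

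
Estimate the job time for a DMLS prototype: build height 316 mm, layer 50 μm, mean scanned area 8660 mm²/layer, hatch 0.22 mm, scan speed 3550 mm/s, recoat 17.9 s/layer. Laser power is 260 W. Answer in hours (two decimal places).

Layer count = ceil(316 / 0.05) = 6320.
Hatch length per layer: 8660 / 0.22 → 39363.6 mm.
Laser time per layer = 39363.6 / 3550, so 11.0883 s.
Layer cycle = 11.0883 + 17.9, so 28.9883 s.
Build time = 6320 × 28.9883 = 183206.056 s = 50.89 hours.

50.89 hours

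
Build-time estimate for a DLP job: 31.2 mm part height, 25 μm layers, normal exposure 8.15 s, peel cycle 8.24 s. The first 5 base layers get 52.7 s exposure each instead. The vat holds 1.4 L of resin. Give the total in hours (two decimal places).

Layers = ⌈31.2/0.025⌉ = 1248.
Burn-in layers = 5 × (52.7 + 8.24) = 304.7 s.
Normal layers = 1243 × (8.15 + 8.24) = 20372.77 s.
Sum: 304.7 + 20372.77 = 20677.47 s → 5.74 hours.

5.74 hours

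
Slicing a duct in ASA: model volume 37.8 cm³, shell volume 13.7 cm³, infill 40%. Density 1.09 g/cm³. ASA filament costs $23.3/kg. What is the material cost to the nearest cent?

Interior volume = 37.8 − 13.7, so 24.1 cm³.
Infill deposited = 0.40 × 24.1 = 9.64 cm³.
Total printed volume: 13.7 + 9.64 → 23.34 cm³.
Mass = 23.34 × 1.09 = 25.4406 g.
At $23.3/kg: 25.4406/1000 × 23.3 = $0.59.

$0.59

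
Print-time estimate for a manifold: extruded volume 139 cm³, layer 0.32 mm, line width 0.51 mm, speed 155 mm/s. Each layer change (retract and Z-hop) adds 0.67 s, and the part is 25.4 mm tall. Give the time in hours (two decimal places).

Extrusion cross-section = 0.32 × 0.51, so 0.1632 mm².
Total extruded path = 139000/0.1632 = 851715.7 mm.
Extrusion time: 851715.7 / 155 → 5494.9 s.
Number of layers: 25.4 / 0.32 → 80 (rounded up).
Layer-change overhead = 80 × 0.67 = 53.6 s.
Altogether 5494.9 + 53.6 = 5548.5 s, i.e. 1.54 hours.

1.54 hours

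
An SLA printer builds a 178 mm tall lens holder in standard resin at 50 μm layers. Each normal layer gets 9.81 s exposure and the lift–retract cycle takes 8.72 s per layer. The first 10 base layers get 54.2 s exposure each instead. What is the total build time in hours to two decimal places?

Layers = ⌈178/0.05⌉ = 3560.
Base layers = 10 × (54.2 + 8.72), so 629.2 s.
Remaining layers = 3550 × (9.81 + 8.72), so 65781.5 s.
Total = 629.2 + 65781.5 = 66410.7 s = 18.45 hours.

18.45 hours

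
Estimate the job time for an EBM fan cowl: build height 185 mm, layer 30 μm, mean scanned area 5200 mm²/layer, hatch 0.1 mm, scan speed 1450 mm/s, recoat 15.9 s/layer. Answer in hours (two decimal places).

88.67 hours

Layers = ⌈185/0.03⌉ = 6167.
Per-layer scan distance: 5200 / 0.1 → 52000 mm.
Scan time per layer = 52000 / 1450, so 35.8621 s.
Layer cycle = 35.8621 + 15.9, so 51.7621 s.
Total: 6167 × 51.7621 s = 319216.8707 s → 88.67 hours.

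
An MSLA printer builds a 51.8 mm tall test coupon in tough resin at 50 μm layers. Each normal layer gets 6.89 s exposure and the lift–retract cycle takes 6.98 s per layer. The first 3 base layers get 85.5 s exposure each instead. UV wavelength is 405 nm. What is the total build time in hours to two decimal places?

4.06 hours

Number of layers: 51.8 / 0.05 → 1036 (rounded up).
Bottom layers = 3 × (85.5 + 6.98) = 277.44 s.
Regular layers = 1033 × (6.89 + 6.98), so 14327.71 s.
Total = 277.44 + 14327.71 = 14605.15 s = 4.06 hours.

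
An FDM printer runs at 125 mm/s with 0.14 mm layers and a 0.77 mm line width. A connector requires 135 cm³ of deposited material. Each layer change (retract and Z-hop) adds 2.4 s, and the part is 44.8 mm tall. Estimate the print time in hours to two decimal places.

Bead cross-section = 0.14 × 0.77 = 0.1078 mm².
Path length: 135000 mm³ / 0.1078 mm² → 1252319.1 mm.
Print-move time = 1252319.1 / 125, so 10018.6 s.
Layers = ⌈44.8/0.14⌉ = 320.
Non-print overhead = 320 × 2.4, so 768 s.
Altogether 10018.6 + 768 = 10786.6 s, i.e. 3.00 hours.

3.00 hours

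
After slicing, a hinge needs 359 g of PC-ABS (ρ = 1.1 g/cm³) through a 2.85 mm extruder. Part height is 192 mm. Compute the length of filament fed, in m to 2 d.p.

Extruded volume: 359/1.1 = 326.3636 cm³ (326363.6 mm³).
Filament cross-section = π × (2.85/2)² = 6.3794 mm².
L = V/A = 326363.6/6.3794 = 51158.98 mm → 51.16 m.

51.16 m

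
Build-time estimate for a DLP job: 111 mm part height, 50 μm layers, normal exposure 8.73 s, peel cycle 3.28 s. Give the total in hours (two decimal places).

Layer count = ceil(111 / 0.05) = 2220.
Cycle time = 8.73 + 3.28 = 12.01 s.
Total = 2220 × 12.01 = 26662.2 s = 7.41 hours.

7.41 hours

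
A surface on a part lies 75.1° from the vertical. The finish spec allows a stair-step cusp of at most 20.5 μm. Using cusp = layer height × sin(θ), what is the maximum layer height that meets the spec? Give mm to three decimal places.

0.021 mm

t = h_c / sin θ = 0.0205 / 0.9664 = 0.021 mm.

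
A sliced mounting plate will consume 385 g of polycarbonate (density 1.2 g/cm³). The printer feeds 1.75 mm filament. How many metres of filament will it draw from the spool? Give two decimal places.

133.39 m

Volume = 385 g / 1.2 g·cm⁻³ = 320.8333 cm³ = 320833.3 mm³.
Cross-section of 1.75 mm filament: π·(1.75/2)² = 2.4053 mm².
Length = 320833.3 / 2.4053 = 133385.98 mm = 133.39 m.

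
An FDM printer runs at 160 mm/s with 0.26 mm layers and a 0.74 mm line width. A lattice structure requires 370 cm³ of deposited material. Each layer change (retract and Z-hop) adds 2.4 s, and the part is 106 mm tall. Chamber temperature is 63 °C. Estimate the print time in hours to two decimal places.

3.61 hours

Line area: 0.26 × 0.74 → 0.1924 mm².
Path length: 370000 mm³ / 0.1924 mm² → 1923076.9 mm.
Time extruding = 1923076.9 / 160 = 12019.2 s.
Number of layers: 106 / 0.26 → 408 (rounded up).
Non-print overhead = 408 × 2.4 = 979.2 s.
Altogether 12019.2 + 979.2 = 12998.4 s, i.e. 3.61 hours.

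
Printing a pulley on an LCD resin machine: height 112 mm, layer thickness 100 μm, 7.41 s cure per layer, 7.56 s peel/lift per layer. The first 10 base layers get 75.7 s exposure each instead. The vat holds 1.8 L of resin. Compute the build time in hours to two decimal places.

Layer count = ceil(112 / 0.1) = 1120.
Bottom layers: 10 × (75.7 + 7.56) → 832.6 s.
Regular layers = 1110 × (7.41 + 7.56), so 16616.7 s.
Total = 832.6 + 16616.7 = 17449.3 s = 4.85 hours.

4.85 hours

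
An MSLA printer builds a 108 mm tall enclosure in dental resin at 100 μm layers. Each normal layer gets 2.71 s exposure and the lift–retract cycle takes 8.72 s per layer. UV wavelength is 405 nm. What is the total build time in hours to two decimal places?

3.43 hours

Layer count = ceil(108 / 0.1) = 1080.
Each layer takes = 2.71 + 8.72, so 11.43 s.
Build time: 1080 × 11.43 s = 12344.4 s, i.e. 3.43 hours.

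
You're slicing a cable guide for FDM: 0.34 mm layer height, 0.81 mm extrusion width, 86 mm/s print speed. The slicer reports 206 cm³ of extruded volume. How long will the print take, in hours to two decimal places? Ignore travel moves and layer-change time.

2.42 hours

Extrusion cross-section = 0.34 × 0.81, so 0.2754 mm².
Toolpath length = 206 cm³ / 0.2754 mm² = 206000 / 0.2754 = 748002.9 mm.
Extrusion time: 748002.9 / 86 → 8697.7 s.
That's 8697.7 s → 2.42 hours.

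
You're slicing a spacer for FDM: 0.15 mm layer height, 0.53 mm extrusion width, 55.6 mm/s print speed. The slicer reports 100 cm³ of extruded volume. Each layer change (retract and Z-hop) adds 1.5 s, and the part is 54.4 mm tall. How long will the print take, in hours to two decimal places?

6.44 hours

Bead cross-section = 0.15 × 0.53 = 0.0795 mm².
Total extruded path = 100000/0.0795 = 1257861.6 mm.
Extrusion time: 1257861.6 / 55.6 → 22623.4 s.
Layers = ⌈54.4/0.15⌉ = 363.
Z-hop total = 363 × 1.5 = 544.5 s.
Total = 22623.4 + 544.5 = 23167.9 s = 6.44 hours.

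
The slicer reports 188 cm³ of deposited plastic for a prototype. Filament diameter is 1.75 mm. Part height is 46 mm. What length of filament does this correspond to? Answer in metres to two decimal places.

Filament cross-section = π × (1.75/2)² = 2.4053 mm².
L = 188000 mm³ / 2.4053 mm² = 78160.73 mm, i.e. 78.16 m.

78.16 m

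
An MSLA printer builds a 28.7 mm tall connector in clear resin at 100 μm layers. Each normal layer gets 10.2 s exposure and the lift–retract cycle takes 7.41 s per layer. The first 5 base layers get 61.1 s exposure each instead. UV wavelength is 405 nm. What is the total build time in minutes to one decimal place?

88.5 minutes

Number of layers: 28.7 / 0.1 → 287 (rounded up).
Bottom layers = 5 × (61.1 + 7.41) = 342.55 s.
Regular layers = 282 × (10.2 + 7.41), so 4966.02 s.
Sum: 342.55 + 4966.02 = 5308.57 s → 88.5 minutes.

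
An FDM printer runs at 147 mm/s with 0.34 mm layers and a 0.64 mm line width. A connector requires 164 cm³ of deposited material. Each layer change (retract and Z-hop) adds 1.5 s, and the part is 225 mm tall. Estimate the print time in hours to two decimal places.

1.70 hours

Line area = 0.34 × 0.64 = 0.2176 mm².
Path length: 164000 mm³ / 0.2176 mm² → 753676.5 mm.
Print-move time: 753676.5 / 147 → 5127.1 s.
Number of layers: 225 / 0.34 → 662 (rounded up).
Layer-change overhead = 662 × 1.5 = 993 s.
Total = 5127.1 + 993 = 6120.1 s = 1.70 hours.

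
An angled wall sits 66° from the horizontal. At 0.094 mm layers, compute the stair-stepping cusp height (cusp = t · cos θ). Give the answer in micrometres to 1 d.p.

Cusp = layer height × cos(66°) = 0.094 × 0.4067 = 0.03823 mm = 38.2 μm.

38.2 μm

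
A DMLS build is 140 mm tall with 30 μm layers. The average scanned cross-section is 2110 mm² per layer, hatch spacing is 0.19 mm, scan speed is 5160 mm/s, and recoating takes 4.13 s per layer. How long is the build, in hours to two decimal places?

Layers = ⌈140/0.03⌉ = 4667.
Hatch length per layer = 2110 / 0.19, so 11105.3 mm.
Scan time per layer: 11105.3 / 5160 → 2.1522 s.
Time per layer = 2.1522 + 4.13, so 6.2822 s.
Build time = 4667 × 6.2822 = 29319.0274 s = 8.14 hours.

8.14 hours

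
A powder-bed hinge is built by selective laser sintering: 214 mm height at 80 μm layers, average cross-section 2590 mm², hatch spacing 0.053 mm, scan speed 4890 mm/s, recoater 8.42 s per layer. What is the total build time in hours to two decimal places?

13.68 hours

Layer count = ceil(214 / 0.08) = 2675.
Scan path per layer = 2590 / 0.053 = 48867.9 mm.
Per-layer scan time = 48867.9 / 4890 = 9.9934 s.
Layer cycle = 9.9934 + 8.42 = 18.4134 s.
Total: 2675 × 18.4134 s = 49255.845 s → 13.68 hours.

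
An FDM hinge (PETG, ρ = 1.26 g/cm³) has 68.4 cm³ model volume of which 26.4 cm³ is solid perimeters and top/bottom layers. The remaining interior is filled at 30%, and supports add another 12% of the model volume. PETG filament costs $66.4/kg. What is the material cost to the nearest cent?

$3.95

Interior volume: 68.4 − 26.4 → 42 cm³.
Infill volume: 0.30 × 42 → 12.6 cm³.
Support = 0.12 × 68.4 = 8.208 cm³.
Deposited volume = 26.4 + 12.6 + 8.208 = 47.208 cm³.
Mass: 47.208 × 1.26 → 59.48208 g.
At $66.4/kg: 59.48208/1000 × 66.4 = $3.95.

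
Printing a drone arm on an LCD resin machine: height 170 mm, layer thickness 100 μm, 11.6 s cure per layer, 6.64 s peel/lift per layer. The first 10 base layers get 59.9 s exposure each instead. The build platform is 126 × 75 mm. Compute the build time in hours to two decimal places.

8.75 hours

Layers = ⌈170/0.1⌉ = 1700.
Bottom layers: 10 × (59.9 + 6.64) → 665.4 s.
Remaining layers = 1690 × (11.6 + 6.64), so 30825.6 s.
Total = 665.4 + 30825.6 = 31491 s = 8.75 hours.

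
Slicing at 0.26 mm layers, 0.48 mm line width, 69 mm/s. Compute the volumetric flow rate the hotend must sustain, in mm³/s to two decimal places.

8.61

Extrusion cross-section = 0.26 × 0.48, so 0.1248 mm².
Q = v·A = 69 × 0.1248 = 8.61 mm³/s.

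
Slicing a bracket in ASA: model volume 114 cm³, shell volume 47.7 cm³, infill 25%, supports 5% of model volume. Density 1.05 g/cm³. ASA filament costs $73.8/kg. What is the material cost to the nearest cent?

Interior volume: 114 − 47.7 → 66.3 cm³.
Deposited infill = 0.25 × 66.3, so 16.575 cm³.
Support = 0.05 × 114 = 5.7 cm³.
Total printed volume: 47.7 + 16.575 + 5.7 → 69.975 cm³.
Mass = 69.975 × 1.05 = 73.47375 g.
Cost = 73.47375 g / 1000 × $73.8/kg = $5.42.

$5.42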